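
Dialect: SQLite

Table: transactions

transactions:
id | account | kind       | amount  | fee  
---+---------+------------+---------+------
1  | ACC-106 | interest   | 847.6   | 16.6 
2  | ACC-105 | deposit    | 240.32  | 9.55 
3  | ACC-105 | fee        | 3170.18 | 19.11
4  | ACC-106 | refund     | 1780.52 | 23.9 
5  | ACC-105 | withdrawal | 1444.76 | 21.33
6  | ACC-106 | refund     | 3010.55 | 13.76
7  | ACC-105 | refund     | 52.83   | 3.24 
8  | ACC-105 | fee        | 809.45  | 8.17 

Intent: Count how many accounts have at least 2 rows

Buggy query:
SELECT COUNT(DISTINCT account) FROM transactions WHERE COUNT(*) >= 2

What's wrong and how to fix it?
Bug: COUNT(*) cannot appear in WHERE; the per-group count doesn't exist yet

Fix: Use a subquery that GROUPs and filters with HAVING, then count its rows

Corrected query:
SELECT COUNT(*) FROM (SELECT account FROM transactions GROUP BY account HAVING COUNT(*) >= 2)

Result:
COUNT(*)
--------
2       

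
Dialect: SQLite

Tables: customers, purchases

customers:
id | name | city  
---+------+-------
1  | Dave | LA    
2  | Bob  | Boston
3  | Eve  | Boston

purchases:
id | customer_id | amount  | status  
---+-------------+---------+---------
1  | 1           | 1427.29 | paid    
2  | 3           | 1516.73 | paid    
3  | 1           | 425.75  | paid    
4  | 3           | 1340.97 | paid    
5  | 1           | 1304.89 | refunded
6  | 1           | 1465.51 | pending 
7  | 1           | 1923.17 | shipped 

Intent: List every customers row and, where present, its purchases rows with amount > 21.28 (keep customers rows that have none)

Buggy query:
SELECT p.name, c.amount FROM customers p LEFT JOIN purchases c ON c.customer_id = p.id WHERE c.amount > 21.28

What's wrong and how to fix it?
Bug: Filtering c.amount in WHERE discards the NULL rows produced by LEFT JOIN, turning it into an inner join

Fix: Put 'c.amount > 21.28' in the JOIN's ON clause instead of WHERE

Corrected query:
SELECT p.name, c.amount FROM customers p LEFT JOIN purchases c ON c.customer_id = p.id AND c.amount > 21.28

Result:
name | amount 
-----+--------
Dave | 425.75 
Dave | 1304.89
Dave | 1427.29
Dave | 1465.51
Dave | 1923.17
Bob  | NULL   
Eve  | 1340.97
Eve  | 1516.73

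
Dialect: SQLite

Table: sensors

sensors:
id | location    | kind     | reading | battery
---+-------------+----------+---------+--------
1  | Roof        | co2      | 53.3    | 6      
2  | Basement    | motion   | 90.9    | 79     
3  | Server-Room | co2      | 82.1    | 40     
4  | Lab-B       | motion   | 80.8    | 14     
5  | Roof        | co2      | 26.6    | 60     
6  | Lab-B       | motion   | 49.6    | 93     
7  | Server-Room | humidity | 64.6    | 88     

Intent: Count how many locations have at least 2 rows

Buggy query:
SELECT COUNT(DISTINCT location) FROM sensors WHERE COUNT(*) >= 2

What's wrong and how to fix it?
Bug: WHERE filters individual rows, not groups, so a group-level COUNT is invalid there

Fix: Use a subquery that GROUPs and filters with HAVING, then count its rows

Corrected query:
SELECT COUNT(*) FROM (SELECT location FROM sensors GROUP BY location HAVING COUNT(*) >= 2)

Result:
COUNT(*)
--------
3       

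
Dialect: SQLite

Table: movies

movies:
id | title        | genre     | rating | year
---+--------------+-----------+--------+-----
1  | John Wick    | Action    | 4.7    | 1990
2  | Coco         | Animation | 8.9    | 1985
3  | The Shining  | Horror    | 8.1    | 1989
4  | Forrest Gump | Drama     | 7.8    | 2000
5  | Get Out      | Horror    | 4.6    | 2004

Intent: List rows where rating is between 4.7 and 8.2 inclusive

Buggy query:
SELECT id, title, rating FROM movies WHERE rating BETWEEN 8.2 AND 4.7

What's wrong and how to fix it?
Bug: BETWEEN expects the lower bound first; with 8.2 AND 4.7 the range is empty

Fix: Write BETWEEN 4.7 AND 8.2

Corrected query:
SELECT id, title, rating FROM movies WHERE rating BETWEEN 4.7 AND 8.2

Result:
id | title        | rating
---+--------------+-------
1  | John Wick    | 4.7   
3  | The Shining  | 8.1   
4  | Forrest Gump | 7.8   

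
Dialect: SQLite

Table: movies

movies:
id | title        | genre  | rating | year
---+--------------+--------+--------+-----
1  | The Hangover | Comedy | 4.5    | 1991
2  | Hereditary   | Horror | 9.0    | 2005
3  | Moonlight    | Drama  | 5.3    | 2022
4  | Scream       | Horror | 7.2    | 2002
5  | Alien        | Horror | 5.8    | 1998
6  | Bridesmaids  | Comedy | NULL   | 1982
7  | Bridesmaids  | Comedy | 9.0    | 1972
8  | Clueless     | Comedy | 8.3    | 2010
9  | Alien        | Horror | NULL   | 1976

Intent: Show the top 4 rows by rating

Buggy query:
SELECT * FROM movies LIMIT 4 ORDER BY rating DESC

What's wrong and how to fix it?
Bug: ORDER BY cannot follow LIMIT; LIMIT is the final clause

Fix: Swap the clauses: ORDER BY first, then LIMIT

Corrected query:
SELECT * FROM movies ORDER BY rating DESC LIMIT 4

Result:
id | title       | genre  | rating | year
---+-------------+--------+--------+-----
2  | Hereditary  | Horror | 9      | 2005
7  | Bridesmaids | Comedy | 9      | 1972
8  | Clueless    | Comedy | 8.3    | 2010
4  | Scream      | Horror | 7.2    | 2002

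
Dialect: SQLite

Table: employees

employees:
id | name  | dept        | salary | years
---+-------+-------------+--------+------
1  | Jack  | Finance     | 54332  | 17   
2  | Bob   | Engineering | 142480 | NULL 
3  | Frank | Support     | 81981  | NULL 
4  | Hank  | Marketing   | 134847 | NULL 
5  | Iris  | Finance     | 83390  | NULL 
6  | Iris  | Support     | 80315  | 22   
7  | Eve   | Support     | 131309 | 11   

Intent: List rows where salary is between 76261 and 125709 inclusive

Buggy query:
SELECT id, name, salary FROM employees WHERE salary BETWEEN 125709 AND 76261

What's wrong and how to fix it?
Bug: BETWEEN expects the lower bound first; with 125709 AND 76261 the range is empty

Fix: Swap the bounds so the smaller value comes first

Corrected query:
SELECT id, name, salary FROM employees WHERE salary BETWEEN 76261 AND 125709

Result:
id | name  | salary
---+-------+-------
3  | Frank | 81981 
5  | Iris  | 83390 
6  | Iris  | 80315 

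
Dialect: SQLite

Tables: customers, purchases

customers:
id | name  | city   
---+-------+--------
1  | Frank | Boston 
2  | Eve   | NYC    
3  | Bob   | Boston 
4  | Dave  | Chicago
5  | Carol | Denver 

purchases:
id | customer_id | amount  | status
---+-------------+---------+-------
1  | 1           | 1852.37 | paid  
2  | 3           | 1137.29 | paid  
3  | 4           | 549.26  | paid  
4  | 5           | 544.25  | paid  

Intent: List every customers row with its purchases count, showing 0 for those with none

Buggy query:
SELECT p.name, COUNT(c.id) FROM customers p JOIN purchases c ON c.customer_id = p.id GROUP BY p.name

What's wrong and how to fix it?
Bug: INNER JOIN drops customers rows that have no matching purchases rows

Fix: Use LEFT JOIN so parents without children still appear (COUNT(c.id) gives 0)

Corrected query:
SELECT p.name, COUNT(c.id) FROM customers p LEFT JOIN purchases c ON c.customer_id = p.id GROUP BY p.name

Result:
name  | COUNT(c.id)
------+------------
Bob   | 1          
Carol | 1          
Dave  | 1          
Eve   | 0          
Frank | 1          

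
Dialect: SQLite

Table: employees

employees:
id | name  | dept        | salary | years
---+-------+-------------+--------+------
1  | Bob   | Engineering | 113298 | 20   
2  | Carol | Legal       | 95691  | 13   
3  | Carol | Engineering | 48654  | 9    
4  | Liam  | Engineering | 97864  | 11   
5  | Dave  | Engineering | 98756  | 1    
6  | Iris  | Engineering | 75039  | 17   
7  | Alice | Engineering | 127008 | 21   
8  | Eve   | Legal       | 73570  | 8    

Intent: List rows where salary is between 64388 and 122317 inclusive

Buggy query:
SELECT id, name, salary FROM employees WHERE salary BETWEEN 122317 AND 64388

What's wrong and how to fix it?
Bug: The bounds are reversed; BETWEEN a AND b requires a <= b to match anything

Fix: Write BETWEEN 64388 AND 122317

Corrected query:
SELECT id, name, salary FROM employees WHERE salary BETWEEN 64388 AND 122317

Result:
id | name  | salary
---+-------+-------
1  | Bob   | 113298
2  | Carol | 95691 
4  | Liam  | 97864 
5  | Dave  | 98756 
6  | Iris  | 75039 
8  | Eve   | 73570 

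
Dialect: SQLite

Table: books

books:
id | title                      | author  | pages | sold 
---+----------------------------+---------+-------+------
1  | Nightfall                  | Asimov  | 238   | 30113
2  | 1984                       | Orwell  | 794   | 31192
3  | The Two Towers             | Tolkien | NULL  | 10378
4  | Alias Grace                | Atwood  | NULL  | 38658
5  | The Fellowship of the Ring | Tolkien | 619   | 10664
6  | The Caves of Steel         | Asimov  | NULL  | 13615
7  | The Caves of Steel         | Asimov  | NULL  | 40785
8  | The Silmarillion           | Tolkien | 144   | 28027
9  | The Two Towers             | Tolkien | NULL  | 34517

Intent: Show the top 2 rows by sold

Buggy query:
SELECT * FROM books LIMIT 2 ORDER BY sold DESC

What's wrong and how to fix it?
Bug: LIMIT must come after ORDER BY

Fix: Swap the clauses: ORDER BY first, then LIMIT

Corrected query:
SELECT * FROM books ORDER BY sold DESC LIMIT 2

Result:
id | title              | author | pages | sold 
---+--------------------+--------+-------+------
7  | The Caves of Steel | Asimov | NULL  | 40785
4  | Alias Grace        | Atwood | NULL  | 38658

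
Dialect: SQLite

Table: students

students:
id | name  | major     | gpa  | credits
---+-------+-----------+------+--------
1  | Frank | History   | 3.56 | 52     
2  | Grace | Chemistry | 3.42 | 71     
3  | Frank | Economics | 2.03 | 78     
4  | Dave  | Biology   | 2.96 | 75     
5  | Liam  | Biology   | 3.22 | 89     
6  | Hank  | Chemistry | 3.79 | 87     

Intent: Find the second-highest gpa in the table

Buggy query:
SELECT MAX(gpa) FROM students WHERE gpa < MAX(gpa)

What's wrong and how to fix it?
Bug: MAX(gpa) on the right of the comparison is an aggregate-in-WHERE error

Fix: Put the inner MAX in a scalar subquery

Corrected query:
SELECT MAX(gpa) FROM students WHERE gpa < (SELECT MAX(gpa) FROM students)

Result:
MAX(gpa)
--------
3.56    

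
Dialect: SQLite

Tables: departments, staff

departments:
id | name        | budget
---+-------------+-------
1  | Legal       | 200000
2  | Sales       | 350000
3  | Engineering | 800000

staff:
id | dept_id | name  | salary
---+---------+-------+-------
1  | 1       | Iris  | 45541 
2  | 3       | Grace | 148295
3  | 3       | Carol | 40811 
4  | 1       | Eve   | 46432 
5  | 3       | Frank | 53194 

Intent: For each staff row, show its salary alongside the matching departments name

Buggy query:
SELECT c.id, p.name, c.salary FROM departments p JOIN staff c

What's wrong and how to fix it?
Bug: Missing join condition: each staff row is matched to all departments rows instead of just its own

Fix: Specify the join condition linking the foreign key to the parent id

Corrected query:
SELECT c.id, p.name, c.salary FROM departments p JOIN staff c ON c.dept_id = p.id

Result:
id | name        | salary
---+-------------+-------
1  | Legal       | 45541 
2  | Engineering | 148295
3  | Engineering | 40811 
4  | Legal       | 46432 
5  | Engineering | 53194 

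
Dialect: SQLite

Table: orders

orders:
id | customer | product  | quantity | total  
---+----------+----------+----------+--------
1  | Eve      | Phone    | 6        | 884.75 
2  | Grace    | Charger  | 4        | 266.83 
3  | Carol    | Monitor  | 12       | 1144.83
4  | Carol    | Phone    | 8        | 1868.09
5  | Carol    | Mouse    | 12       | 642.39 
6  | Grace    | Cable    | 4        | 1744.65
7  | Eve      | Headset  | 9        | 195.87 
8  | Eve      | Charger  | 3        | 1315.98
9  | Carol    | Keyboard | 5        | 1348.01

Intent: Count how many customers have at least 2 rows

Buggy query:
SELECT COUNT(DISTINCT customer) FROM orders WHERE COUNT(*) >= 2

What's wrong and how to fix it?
Bug: WHERE filters individual rows, not groups, so a group-level COUNT is invalid there

Fix: Group first with HAVING COUNT(*) >= 2, then COUNT the resulting groups

Corrected query:
SELECT COUNT(*) FROM (SELECT customer FROM orders GROUP BY customer HAVING COUNT(*) >= 2)

Result:
COUNT(*)
--------
3       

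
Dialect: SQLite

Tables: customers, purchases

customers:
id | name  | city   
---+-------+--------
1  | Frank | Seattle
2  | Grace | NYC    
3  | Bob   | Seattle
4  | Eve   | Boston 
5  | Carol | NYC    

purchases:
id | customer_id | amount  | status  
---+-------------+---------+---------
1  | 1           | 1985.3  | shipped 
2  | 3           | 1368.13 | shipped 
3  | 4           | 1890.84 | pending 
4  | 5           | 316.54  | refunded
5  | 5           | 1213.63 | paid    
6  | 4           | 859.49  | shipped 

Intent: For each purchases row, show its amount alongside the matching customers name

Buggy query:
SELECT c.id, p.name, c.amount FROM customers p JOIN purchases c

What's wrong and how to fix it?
Bug: Missing join condition: each purchases row is matched to all customers rows instead of just its own

Fix: Specify the join condition linking the foreign key to the parent id

Corrected query:
SELECT c.id, p.name, c.amount FROM customers p JOIN purchases c ON c.customer_id = p.id

Result:
id | name  | amount 
---+-------+--------
1  | Frank | 1985.3 
2  | Bob   | 1368.13
3  | Eve   | 1890.84
4  | Carol | 316.54 
5  | Carol | 1213.63
6  | Eve   | 859.49 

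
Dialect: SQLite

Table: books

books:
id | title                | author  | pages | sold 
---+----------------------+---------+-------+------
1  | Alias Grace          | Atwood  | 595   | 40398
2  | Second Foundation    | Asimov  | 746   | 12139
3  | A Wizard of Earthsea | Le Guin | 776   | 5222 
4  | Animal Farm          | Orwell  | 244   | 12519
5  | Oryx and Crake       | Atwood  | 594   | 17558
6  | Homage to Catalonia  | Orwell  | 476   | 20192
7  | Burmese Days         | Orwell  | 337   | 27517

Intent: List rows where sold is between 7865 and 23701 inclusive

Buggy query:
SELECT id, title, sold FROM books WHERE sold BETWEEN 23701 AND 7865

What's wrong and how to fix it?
Bug: BETWEEN expects the lower bound first; with 23701 AND 7865 the range is empty

Fix: Write BETWEEN 7865 AND 23701

Corrected query:
SELECT id, title, sold FROM books WHERE sold BETWEEN 7865 AND 23701

Result:
id | title               | sold 
---+---------------------+------
2  | Second Foundation   | 12139
4  | Animal Farm         | 12519
5  | Oryx and Crake      | 17558
6  | Homage to Catalonia | 20192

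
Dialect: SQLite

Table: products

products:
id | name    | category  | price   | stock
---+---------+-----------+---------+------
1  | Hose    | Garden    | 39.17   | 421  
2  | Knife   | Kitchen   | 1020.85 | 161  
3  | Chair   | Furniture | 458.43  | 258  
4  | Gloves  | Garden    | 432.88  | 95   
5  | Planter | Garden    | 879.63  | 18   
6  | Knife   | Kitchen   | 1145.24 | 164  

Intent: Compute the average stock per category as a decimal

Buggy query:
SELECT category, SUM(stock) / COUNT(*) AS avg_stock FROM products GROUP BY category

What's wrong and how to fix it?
Bug: Both operands are integers, so '/' performs integer division and truncates

Fix: Cast one side to REAL so the division keeps the fractional part

Corrected query:
SELECT category, SUM(stock) * 1.0 / COUNT(*) AS avg_stock FROM products GROUP BY category

Result:
category  | avg_stock
----------+----------
Furniture | 258      
Garden    | 178      
Kitchen   | 162.5    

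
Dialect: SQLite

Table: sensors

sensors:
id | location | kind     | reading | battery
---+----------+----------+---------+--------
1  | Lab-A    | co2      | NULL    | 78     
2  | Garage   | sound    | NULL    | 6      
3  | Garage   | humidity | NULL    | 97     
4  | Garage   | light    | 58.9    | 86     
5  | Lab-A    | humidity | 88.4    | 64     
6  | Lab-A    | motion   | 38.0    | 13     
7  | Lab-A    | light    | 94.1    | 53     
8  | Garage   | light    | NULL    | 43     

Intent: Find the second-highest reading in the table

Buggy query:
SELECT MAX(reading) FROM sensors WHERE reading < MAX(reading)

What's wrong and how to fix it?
Bug: MAX(reading) on the right of the comparison is an aggregate-in-WHERE error

Fix: Put the inner MAX in a scalar subquery

Corrected query:
SELECT MAX(reading) FROM sensors WHERE reading < (SELECT MAX(reading) FROM sensors)

Result:
MAX(reading)
------------
88.4        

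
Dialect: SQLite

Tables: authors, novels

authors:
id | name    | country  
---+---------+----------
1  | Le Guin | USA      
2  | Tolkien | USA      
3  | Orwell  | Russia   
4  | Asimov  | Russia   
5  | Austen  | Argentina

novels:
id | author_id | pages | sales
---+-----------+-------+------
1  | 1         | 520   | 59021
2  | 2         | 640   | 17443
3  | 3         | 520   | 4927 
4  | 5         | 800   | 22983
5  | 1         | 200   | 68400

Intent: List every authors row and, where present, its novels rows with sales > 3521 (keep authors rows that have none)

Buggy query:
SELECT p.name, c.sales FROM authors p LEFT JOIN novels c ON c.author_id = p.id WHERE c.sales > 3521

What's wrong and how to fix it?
Bug: Filtering c.sales in WHERE discards the NULL rows produced by LEFT JOIN, turning it into an inner join

Fix: Move the right-table condition into the ON clause so unmatched parents are kept

Corrected query:
SELECT p.name, c.sales FROM authors p LEFT JOIN novels c ON c.author_id = p.id AND c.sales > 3521

Result:
name    | sales
--------+------
Le Guin | 59021
Le Guin | 68400
Tolkien | 17443
Orwell  | 4927 
Asimov  | NULL 
Austen  | 22983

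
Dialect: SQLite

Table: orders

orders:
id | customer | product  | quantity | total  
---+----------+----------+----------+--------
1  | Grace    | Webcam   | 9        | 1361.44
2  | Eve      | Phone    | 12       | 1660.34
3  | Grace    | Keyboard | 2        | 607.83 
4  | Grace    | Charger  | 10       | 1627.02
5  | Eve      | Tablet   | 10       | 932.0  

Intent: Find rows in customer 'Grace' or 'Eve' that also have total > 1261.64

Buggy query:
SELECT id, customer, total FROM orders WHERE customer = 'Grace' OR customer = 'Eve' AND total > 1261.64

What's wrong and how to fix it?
Bug: AND binds tighter than OR, so this parses as customer = 'Grace' OR (customer = 'Eve' AND total > 1261.64)

Fix: Add parentheses around the OR so the AND applies to both alternatives

Corrected query:
SELECT id, customer, total FROM orders WHERE (customer = 'Grace' OR customer = 'Eve') AND total > 1261.64

Result:
id | customer | total  
---+----------+--------
1  | Grace    | 1361.44
2  | Eve      | 1660.34
4  | Grace    | 1627.02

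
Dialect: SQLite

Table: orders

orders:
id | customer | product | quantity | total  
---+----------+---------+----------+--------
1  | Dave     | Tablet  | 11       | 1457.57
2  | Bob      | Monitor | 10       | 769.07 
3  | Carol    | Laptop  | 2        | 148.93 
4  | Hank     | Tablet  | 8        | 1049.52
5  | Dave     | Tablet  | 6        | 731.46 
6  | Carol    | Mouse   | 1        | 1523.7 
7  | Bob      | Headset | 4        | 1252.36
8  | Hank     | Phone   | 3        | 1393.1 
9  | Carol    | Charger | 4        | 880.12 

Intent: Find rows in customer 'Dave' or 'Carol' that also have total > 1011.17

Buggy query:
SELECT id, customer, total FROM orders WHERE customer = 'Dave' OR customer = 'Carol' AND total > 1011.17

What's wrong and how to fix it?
Bug: AND binds tighter than OR, so this parses as customer = 'Dave' OR (customer = 'Carol' AND total > 1011.17)

Fix: Group the OR with parentheses (or use IN), then AND the threshold

Corrected query:
SELECT id, customer, total FROM orders WHERE (customer = 'Dave' OR customer = 'Carol') AND total > 1011.17

Result:
id | customer | total  
---+----------+--------
1  | Dave     | 1457.57
6  | Carol    | 1523.7 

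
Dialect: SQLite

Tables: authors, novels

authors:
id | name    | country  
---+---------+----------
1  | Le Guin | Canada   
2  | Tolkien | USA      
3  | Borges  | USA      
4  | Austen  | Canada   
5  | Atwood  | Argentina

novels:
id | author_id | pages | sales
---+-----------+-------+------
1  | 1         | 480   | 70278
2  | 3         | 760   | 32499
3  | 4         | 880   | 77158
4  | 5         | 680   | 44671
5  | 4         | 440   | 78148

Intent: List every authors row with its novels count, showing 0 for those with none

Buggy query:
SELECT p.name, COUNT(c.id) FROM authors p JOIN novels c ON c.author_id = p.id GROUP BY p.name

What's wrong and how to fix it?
Bug: An inner join excludes parents with zero children

Fix: Use LEFT JOIN so parents without children still appear (COUNT(c.id) gives 0)

Corrected query:
SELECT p.name, COUNT(c.id) FROM authors p LEFT JOIN novels c ON c.author_id = p.id GROUP BY p.name

Result:
name    | COUNT(c.id)
--------+------------
Atwood  | 1          
Austen  | 2          
Borges  | 1          
Le Guin | 1          
Tolkien | 0          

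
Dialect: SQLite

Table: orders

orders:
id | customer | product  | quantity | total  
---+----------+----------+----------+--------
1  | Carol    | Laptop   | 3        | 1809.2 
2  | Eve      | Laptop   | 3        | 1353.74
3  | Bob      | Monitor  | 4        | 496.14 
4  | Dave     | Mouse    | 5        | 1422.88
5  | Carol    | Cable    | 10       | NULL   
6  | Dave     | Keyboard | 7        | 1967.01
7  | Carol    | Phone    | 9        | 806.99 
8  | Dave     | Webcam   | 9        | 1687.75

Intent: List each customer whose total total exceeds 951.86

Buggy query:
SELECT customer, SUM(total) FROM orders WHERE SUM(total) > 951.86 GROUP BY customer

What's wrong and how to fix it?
Bug: WHERE runs before GROUP BY, so aggregates aren't available there

Fix: Use HAVING (which filters groups after aggregation) instead of WHERE

Corrected query:
SELECT customer, SUM(total) FROM orders GROUP BY customer HAVING SUM(total) > 951.86

Result:
customer | SUM(total)
---------+-----------
Carol    | 2616.19   
Dave     | 5077.64   
Eve      | 1353.74   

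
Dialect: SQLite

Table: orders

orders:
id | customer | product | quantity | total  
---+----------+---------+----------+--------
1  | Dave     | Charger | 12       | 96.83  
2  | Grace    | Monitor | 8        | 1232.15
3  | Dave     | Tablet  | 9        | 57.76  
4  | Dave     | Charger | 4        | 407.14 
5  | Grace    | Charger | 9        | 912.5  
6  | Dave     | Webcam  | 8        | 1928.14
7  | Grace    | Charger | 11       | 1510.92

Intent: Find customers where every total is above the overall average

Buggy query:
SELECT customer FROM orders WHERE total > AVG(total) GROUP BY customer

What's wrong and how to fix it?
Bug: WHERE evaluates per row before aggregation, so AVG() is unavailable

Fix: Compute the overall average in a scalar subquery and compare each group's MIN against it in HAVING

Corrected query:
SELECT customer FROM orders GROUP BY customer HAVING MIN(total) > (SELECT AVG(total) FROM orders)

Result:
customer
--------
Grace   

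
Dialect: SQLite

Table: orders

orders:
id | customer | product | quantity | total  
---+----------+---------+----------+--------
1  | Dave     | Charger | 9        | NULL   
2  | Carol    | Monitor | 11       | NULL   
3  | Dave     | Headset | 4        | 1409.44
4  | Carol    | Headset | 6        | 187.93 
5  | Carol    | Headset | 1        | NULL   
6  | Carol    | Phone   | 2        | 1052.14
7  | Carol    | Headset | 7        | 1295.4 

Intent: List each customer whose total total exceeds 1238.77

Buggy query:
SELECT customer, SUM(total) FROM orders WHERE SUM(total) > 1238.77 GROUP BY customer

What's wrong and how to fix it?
Bug: Aggregate functions cannot appear in a WHERE clause

Fix: Move the aggregate condition to a HAVING clause

Corrected query:
SELECT customer, SUM(total) FROM orders GROUP BY customer HAVING SUM(total) > 1238.77

Result:
customer | SUM(total)
---------+-----------
Carol    | 2535.47   
Dave     | 1409.44   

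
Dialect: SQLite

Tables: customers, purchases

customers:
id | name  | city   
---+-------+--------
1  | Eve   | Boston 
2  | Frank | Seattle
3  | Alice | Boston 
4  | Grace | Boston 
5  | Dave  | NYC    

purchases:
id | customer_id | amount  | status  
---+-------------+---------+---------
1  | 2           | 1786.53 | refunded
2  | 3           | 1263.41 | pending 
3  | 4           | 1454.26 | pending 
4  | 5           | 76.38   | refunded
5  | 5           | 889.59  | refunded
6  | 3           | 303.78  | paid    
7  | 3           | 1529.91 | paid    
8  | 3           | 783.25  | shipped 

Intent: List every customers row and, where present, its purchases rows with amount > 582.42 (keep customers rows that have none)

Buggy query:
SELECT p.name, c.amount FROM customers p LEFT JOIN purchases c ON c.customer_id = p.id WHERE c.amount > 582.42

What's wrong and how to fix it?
Bug: Filtering c.amount in WHERE discards the NULL rows produced by LEFT JOIN, turning it into an inner join

Fix: Move the right-table condition into the ON clause so unmatched parents are kept

Corrected query:
SELECT p.name, c.amount FROM customers p LEFT JOIN purchases c ON c.customer_id = p.id AND c.amount > 582.42

Result:
name  | amount 
------+--------
Eve   | NULL   
Frank | 1786.53
Alice | 783.25 
Alice | 1263.41
Alice | 1529.91
Grace | 1454.26
Dave  | 889.59 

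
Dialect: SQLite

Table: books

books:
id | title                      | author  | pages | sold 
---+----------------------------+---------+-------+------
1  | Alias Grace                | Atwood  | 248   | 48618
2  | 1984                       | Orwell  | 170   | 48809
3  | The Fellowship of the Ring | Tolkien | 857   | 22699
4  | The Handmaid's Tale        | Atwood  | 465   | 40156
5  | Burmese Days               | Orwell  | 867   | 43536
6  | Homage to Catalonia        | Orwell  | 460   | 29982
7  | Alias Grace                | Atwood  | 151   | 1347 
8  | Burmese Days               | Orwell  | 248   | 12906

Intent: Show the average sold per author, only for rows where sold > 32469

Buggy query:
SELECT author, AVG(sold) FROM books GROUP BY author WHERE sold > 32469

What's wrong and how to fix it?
Bug: WHERE cannot follow GROUP BY

Fix: Move the WHERE clause before GROUP BY

Corrected query:
SELECT author, AVG(sold) FROM books WHERE sold > 32469 GROUP BY author

Result:
author | AVG(sold)
-------+----------
Atwood | 44387    
Orwell | 46172.5  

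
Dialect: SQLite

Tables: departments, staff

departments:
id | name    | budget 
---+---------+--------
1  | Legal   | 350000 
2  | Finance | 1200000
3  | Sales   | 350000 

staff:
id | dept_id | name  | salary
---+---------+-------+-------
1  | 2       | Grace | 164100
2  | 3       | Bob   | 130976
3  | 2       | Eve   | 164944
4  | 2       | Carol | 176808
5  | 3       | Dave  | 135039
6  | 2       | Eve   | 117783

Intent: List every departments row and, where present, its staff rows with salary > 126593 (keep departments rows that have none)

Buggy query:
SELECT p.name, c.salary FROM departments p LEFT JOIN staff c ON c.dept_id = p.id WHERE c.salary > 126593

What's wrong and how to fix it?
Bug: Filtering c.salary in WHERE discards the NULL rows produced by LEFT JOIN, turning it into an inner join

Fix: Put 'c.salary > 126593' in the JOIN's ON clause instead of WHERE

Corrected query:
SELECT p.name, c.salary FROM departments p LEFT JOIN staff c ON c.dept_id = p.id AND c.salary > 126593

Result:
name    | salary
--------+-------
Legal   | NULL  
Finance | 164100
Finance | 164944
Finance | 176808
Sales   | 130976
Sales   | 135039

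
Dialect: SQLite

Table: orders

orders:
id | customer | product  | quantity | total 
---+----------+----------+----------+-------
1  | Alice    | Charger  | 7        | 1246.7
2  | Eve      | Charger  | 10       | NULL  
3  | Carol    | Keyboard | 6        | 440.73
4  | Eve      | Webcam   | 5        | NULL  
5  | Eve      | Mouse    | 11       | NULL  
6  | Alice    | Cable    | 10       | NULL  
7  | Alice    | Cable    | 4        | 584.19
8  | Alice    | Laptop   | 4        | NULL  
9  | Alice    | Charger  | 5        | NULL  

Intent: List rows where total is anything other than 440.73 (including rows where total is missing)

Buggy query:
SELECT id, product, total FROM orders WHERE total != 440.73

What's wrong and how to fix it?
Bug: 'total != 440.73' is unknown when total is NULL, so NULL rows are silently excluded

Fix: Handle NULL separately with IS NULL alongside the inequality

Corrected query:
SELECT id, product, total FROM orders WHERE total != 440.73 OR total IS NULL

Result:
id | product | total 
---+---------+-------
1  | Charger | 1246.7
2  | Charger | NULL  
4  | Webcam  | NULL  
5  | Mouse   | NULL  
6  | Cable   | NULL  
7  | Cable   | 584.19
8  | Laptop  | NULL  
9  | Charger | NULL  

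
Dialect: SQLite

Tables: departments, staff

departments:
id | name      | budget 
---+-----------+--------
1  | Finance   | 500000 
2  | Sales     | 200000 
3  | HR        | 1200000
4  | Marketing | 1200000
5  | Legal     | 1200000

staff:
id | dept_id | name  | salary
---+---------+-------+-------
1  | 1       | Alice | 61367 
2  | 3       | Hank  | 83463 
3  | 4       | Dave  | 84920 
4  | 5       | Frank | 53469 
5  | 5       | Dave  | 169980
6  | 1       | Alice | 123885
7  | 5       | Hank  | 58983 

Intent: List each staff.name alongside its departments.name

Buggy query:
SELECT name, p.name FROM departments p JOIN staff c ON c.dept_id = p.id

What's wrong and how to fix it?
Bug: 'name' exists in both joined tables, so the database can't tell which one is meant

Fix: Prefix ambiguous columns with the table alias

Corrected query:
SELECT c.name, p.name FROM departments p JOIN staff c ON c.dept_id = p.id

Result:
name  | name     
------+----------
Alice | Finance  
Hank  | HR       
Dave  | Marketing
Frank | Legal    
Dave  | Legal    
Alice | Finance  
Hank  | Legal    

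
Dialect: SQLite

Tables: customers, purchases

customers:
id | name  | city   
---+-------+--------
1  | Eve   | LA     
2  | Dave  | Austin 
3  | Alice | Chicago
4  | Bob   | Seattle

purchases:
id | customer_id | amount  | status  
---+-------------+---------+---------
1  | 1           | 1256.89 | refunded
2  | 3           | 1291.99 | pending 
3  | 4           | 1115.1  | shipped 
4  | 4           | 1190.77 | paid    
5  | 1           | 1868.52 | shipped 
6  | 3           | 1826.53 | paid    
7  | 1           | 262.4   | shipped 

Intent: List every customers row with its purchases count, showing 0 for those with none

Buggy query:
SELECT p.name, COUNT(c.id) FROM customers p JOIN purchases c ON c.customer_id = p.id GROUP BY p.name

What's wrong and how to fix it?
Bug: INNER JOIN drops customers rows that have no matching purchases rows

Fix: Switch to LEFT JOIN to retain unmatched parent rows

Corrected query:
SELECT p.name, COUNT(c.id) FROM customers p LEFT JOIN purchases c ON c.customer_id = p.id GROUP BY p.name

Result:
name  | COUNT(c.id)
------+------------
Alice | 2          
Bob   | 2          
Dave  | 0          
Eve   | 3          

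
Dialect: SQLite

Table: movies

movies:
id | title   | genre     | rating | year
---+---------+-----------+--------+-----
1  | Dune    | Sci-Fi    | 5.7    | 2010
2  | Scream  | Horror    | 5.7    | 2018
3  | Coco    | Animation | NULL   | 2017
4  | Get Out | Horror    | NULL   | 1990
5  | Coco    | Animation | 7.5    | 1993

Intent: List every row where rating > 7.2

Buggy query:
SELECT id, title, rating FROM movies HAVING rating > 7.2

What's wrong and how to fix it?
Bug: This is a non-aggregate query (no GROUP BY, no aggregates), so in SQLite the HAVING clause is invalid here; a row-level condition belongs in WHERE

Fix: Use WHERE for row-level filtering

Corrected query:
SELECT id, title, rating FROM movies WHERE rating > 7.2

Result:
id | title | rating
---+-------+-------
5  | Coco  | 7.5   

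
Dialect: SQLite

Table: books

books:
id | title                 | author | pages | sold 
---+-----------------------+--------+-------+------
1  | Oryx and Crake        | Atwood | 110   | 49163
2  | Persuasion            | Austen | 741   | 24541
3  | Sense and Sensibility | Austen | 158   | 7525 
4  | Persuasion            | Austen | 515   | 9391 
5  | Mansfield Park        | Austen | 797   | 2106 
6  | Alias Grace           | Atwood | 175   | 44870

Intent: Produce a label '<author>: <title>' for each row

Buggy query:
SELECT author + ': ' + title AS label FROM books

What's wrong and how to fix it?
Bug: SQLite uses || for string concatenation; + coerces text to numbers (yielding 0)

Fix: Use the || operator for string concatenation

Corrected query:
SELECT author || ': ' || title AS label FROM books

Result:
label                        
-----------------------------
Atwood: Oryx and Crake       
Austen: Persuasion           
Austen: Sense and Sensibility
Austen: Persuasion           
Austen: Mansfield Park       
Atwood: Alias Grace          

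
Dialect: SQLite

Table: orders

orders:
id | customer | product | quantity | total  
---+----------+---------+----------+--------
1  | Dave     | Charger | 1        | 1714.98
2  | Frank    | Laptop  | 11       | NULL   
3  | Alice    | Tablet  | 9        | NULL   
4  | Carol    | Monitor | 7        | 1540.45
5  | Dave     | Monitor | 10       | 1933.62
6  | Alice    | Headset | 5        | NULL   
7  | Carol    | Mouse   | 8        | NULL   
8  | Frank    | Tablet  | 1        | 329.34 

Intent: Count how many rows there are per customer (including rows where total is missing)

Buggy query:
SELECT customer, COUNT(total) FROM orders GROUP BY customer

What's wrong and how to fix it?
Bug: COUNT(column) counts non-NULL values only; rows with NULL total aren't counted

Fix: Use COUNT(*) to count all rows regardless of NULL

Corrected query:
SELECT customer, COUNT(*) FROM orders GROUP BY customer

Result:
customer | COUNT(*)
---------+---------
Alice    | 2       
Carol    | 2       
Dave     | 2       
Frank    | 2       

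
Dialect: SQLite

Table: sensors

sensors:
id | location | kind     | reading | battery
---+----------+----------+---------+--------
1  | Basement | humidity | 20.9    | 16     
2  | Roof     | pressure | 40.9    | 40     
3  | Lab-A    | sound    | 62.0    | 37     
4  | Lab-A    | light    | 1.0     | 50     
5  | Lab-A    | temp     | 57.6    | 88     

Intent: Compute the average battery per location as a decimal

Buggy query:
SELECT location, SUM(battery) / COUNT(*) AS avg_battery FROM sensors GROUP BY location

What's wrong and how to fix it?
Bug: SUM(battery) and COUNT(*) are both integers; the division truncates the fractional part

Fix: Multiply by 1.0 (or CAST to REAL) to force floating-point division

Corrected query:
SELECT location, SUM(battery) * 1.0 / COUNT(*) AS avg_battery FROM sensors GROUP BY location

Result:
location | avg_battery
---------+------------
Basement | 16         
Lab-A    | 58.333333  
Roof     | 40         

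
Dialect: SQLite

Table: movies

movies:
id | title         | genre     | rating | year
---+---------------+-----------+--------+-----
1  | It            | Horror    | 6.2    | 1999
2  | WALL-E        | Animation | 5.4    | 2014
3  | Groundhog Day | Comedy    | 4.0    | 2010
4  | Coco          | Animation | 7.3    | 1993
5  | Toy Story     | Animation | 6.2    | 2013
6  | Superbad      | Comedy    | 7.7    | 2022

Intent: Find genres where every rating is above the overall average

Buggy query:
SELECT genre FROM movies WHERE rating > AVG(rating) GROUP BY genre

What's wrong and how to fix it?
Bug: AVG() is an aggregate; it can't sit directly in WHERE

Fix: Compute the overall average in a scalar subquery and compare each group's MIN against it in HAVING

Corrected query:
SELECT genre FROM movies GROUP BY genre HAVING MIN(rating) > (SELECT AVG(rating) FROM movies)

Result:
genre 
------
Horror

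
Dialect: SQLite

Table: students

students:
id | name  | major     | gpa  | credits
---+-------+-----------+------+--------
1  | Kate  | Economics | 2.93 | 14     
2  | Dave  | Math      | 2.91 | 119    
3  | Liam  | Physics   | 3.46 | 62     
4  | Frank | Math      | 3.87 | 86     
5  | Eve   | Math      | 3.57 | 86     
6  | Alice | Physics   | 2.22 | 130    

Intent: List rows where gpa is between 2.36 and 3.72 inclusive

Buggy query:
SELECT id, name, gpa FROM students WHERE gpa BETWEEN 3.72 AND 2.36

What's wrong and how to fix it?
Bug: The bounds are reversed; BETWEEN a AND b requires a <= b to match anything

Fix: Write BETWEEN 2.36 AND 3.72

Corrected query:
SELECT id, name, gpa FROM students WHERE gpa BETWEEN 2.36 AND 3.72

Result:
id | name | gpa 
---+------+-----
1  | Kate | 2.93
2  | Dave | 2.91
3  | Liam | 3.46
5  | Eve  | 3.57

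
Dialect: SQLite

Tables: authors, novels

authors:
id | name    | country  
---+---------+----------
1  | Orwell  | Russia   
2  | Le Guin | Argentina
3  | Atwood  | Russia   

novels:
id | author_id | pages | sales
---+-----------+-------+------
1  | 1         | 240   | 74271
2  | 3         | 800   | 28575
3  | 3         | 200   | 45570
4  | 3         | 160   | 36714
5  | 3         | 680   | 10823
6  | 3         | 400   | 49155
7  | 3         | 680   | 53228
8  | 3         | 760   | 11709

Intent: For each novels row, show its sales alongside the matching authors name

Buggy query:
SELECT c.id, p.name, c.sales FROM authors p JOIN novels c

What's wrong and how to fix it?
Bug: Missing join condition: each novels row is matched to all authors rows instead of just its own

Fix: Add ON c.author_id = p.id to the JOIN

Corrected query:
SELECT c.id, p.name, c.sales FROM authors p JOIN novels c ON c.author_id = p.id

Result:
id | name   | sales
---+--------+------
1  | Orwell | 74271
2  | Atwood | 28575
3  | Atwood | 45570
4  | Atwood | 36714
5  | Atwood | 10823
6  | Atwood | 49155
7  | Atwood | 53228
8  | Atwood | 11709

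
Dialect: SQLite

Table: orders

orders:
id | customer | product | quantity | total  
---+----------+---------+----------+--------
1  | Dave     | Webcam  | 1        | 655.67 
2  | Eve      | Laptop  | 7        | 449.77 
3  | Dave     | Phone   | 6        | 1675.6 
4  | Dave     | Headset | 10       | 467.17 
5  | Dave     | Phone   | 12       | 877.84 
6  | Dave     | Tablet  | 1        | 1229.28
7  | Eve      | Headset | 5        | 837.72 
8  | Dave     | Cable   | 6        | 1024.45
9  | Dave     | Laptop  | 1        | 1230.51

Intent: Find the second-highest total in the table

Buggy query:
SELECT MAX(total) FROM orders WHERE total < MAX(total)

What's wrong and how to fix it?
Bug: MAX(total) on the right of the comparison is an aggregate-in-WHERE error

Fix: Put the inner MAX in a scalar subquery

Corrected query:
SELECT MAX(total) FROM orders WHERE total < (SELECT MAX(total) FROM orders)

Result:
MAX(total)
----------
1230.51   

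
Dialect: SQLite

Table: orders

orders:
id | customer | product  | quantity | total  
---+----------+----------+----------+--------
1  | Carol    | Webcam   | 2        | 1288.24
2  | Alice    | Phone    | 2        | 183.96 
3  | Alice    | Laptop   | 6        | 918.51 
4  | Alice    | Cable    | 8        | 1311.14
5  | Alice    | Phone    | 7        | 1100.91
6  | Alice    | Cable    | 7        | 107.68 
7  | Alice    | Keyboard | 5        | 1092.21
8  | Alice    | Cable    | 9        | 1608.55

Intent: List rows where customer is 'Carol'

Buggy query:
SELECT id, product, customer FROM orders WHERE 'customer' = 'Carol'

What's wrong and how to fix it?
Bug: Single quotes denote string literals in SQL; the column name is being compared as a constant string

Fix: Reference the column as customer without single quotes

Corrected query:
SELECT id, product, customer FROM orders WHERE customer = 'Carol'

Result:
id | product | customer
---+---------+---------
1  | Webcam  | Carol   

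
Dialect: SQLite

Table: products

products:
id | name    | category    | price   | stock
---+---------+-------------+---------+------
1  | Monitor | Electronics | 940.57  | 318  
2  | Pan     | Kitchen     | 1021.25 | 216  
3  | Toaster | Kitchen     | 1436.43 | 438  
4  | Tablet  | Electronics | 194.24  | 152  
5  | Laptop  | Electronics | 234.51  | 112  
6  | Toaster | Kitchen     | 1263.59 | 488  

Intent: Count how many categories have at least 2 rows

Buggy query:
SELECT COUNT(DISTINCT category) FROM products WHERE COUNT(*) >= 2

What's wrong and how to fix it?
Bug: WHERE filters individual rows, not groups, so a group-level COUNT is invalid there

Fix: Use a subquery that GROUPs and filters with HAVING, then count its rows

Corrected query:
SELECT COUNT(*) FROM (SELECT category FROM products GROUP BY category HAVING COUNT(*) >= 2)

Result:
COUNT(*)
--------
2       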